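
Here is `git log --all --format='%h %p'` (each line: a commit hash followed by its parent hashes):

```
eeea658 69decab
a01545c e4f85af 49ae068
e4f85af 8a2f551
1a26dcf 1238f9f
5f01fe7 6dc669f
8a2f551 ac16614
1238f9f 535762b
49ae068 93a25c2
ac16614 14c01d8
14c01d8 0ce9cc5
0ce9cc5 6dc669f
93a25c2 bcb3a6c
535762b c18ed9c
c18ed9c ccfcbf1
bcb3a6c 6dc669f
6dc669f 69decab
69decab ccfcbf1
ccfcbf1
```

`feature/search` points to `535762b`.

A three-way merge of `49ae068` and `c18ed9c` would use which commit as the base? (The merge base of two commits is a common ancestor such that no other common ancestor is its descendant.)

ccfcbf1

Ancestors of 49ae068: {49ae068, 69decab, 6dc669f, 93a25c2, bcb3a6c, ccfcbf1}.
Ancestors of c18ed9c: {c18ed9c, ccfcbf1}.
Common ancestors: {ccfcbf1}.
The only common ancestor is ccfcbf1, so it is the merge base.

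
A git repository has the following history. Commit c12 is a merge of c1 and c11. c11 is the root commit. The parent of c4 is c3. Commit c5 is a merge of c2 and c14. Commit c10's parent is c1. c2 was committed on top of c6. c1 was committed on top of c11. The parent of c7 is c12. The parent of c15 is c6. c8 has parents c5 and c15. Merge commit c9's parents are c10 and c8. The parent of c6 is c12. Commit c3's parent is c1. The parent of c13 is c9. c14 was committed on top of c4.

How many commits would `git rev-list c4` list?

Walking parent pointers from c4: reachable set = {c1, c11, c3, c4}.
That is 4 commits.

4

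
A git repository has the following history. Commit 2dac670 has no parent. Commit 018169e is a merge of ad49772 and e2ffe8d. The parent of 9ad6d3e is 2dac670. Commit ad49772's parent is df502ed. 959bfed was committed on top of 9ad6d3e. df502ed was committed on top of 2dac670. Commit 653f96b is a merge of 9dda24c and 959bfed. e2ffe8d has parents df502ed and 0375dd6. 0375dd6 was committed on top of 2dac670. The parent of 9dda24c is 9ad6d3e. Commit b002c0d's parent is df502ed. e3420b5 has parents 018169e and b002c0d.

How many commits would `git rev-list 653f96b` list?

Walking parent pointers from 653f96b: reachable set = {2dac670, 653f96b, 959bfed, 9ad6d3e, 9dda24c}.
That is 5 commits.

5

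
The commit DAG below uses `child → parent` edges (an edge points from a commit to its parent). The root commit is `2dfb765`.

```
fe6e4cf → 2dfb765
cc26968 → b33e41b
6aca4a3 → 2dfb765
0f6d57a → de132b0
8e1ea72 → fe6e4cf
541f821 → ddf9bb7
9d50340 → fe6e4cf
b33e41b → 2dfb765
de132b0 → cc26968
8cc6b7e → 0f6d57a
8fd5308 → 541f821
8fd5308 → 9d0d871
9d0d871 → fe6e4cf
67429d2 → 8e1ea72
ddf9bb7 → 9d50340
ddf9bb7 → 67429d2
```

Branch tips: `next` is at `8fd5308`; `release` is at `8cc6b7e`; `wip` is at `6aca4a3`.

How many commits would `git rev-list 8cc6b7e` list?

6

Walking parent pointers from 8cc6b7e: reachable set = {0f6d57a, 2dfb765, 8cc6b7e, b33e41b, cc26968, de132b0}.
That is 6 commits.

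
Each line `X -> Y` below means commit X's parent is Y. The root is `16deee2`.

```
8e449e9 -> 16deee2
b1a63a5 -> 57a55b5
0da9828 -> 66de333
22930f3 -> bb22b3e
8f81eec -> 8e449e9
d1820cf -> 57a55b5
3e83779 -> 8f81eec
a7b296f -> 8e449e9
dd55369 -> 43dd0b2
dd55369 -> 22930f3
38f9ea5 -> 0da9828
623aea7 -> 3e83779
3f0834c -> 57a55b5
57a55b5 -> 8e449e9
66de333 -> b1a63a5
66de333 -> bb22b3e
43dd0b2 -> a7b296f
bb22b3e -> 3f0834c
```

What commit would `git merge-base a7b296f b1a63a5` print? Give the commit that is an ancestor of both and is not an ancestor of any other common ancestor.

Ancestors of a7b296f: {16deee2, 8e449e9, a7b296f}.
Ancestors of b1a63a5: {16deee2, 57a55b5, 8e449e9, b1a63a5}.
Common ancestors: {16deee2, 8e449e9}.
Among these, 8e449e9 is not an ancestor of any other common ancestor — it is the merge base.

8e449e9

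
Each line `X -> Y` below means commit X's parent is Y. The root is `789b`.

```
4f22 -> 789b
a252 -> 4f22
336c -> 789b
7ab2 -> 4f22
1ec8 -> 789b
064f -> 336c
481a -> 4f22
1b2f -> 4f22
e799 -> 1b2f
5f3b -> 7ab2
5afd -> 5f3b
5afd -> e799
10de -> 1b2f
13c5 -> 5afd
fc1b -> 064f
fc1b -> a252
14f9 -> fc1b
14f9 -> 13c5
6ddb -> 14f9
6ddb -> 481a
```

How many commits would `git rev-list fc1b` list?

6

Walking parent pointers from fc1b: reachable set = {064f, 336c, 4f22, 789b, a252, fc1b}.
That is 6 commits.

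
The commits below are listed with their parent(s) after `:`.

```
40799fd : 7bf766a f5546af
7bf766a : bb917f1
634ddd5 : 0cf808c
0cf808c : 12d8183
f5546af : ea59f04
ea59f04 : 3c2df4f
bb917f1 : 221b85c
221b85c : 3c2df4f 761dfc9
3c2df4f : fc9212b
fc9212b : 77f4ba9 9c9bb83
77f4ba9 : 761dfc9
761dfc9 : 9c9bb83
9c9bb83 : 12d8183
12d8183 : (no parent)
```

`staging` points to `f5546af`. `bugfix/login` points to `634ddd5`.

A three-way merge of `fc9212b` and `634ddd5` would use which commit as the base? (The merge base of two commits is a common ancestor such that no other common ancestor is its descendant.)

12d8183

Ancestors of fc9212b: {12d8183, 761dfc9, 77f4ba9, 9c9bb83, fc9212b}.
Ancestors of 634ddd5: {0cf808c, 12d8183, 634ddd5}.
Common ancestors: {12d8183}.
The only common ancestor is 12d8183, so it is the merge base.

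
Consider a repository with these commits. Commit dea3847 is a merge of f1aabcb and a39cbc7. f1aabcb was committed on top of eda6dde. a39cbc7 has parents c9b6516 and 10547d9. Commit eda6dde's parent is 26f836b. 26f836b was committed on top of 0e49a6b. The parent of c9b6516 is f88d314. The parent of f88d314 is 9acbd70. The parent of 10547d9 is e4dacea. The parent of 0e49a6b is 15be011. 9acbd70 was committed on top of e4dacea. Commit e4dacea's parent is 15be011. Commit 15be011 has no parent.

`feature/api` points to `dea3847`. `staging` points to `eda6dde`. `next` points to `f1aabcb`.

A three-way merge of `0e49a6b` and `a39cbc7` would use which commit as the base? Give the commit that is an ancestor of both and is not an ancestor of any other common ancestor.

15be011

Ancestors of 0e49a6b: {0e49a6b, 15be011}.
Ancestors of a39cbc7: {10547d9, 15be011, 9acbd70, a39cbc7, c9b6516, e4dacea, f88d314}.
Common ancestors: {15be011}.
The only common ancestor is 15be011, so it is the merge base.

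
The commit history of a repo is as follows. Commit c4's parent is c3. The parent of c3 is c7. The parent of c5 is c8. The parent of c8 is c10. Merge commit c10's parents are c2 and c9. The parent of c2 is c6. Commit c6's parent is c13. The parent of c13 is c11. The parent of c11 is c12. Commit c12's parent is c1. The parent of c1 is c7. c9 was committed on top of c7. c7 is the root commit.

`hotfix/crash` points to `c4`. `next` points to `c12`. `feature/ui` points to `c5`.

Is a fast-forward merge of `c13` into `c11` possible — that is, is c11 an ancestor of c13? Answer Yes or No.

Yes

A fast-forward from c11 to c13 is possible iff c11 is an ancestor of c13.
Ancestors of c13: {c1, c11, c12, c13, c7}.
c11 is among them, so fast-forward is possible.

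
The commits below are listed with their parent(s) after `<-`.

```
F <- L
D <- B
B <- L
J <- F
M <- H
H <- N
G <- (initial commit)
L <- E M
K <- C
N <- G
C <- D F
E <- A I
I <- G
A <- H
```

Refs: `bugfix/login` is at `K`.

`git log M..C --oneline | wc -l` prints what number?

8

Reachable from C: {A, B, C, D, E, F, G, H, I, L, M, N}.
Reachable from M: {G, H, M, N}.
In C's history but not M's: {A, B, C, D, E, F, I, L} — 8 commits.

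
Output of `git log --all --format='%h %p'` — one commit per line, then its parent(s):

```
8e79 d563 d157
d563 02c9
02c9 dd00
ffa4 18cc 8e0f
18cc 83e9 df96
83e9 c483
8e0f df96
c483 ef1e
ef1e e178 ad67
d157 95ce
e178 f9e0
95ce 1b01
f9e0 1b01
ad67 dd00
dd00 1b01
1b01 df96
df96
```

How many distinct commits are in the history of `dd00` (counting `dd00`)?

Walking parent pointers from dd00: reachable set = {1b01, dd00, df96}.
That is 3 commits.

3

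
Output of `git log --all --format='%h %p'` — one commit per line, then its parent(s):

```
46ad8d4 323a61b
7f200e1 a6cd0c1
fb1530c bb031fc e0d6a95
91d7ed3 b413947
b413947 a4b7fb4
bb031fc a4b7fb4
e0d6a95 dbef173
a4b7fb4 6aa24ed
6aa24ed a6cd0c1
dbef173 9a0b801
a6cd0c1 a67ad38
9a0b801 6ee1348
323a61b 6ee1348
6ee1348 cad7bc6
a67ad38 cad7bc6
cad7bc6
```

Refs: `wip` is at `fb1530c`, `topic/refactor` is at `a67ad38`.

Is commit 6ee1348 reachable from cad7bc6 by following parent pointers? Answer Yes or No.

No

Ancestors of cad7bc6: {cad7bc6}.
6ee1348 is not in that set, so it is not an ancestor of cad7bc6.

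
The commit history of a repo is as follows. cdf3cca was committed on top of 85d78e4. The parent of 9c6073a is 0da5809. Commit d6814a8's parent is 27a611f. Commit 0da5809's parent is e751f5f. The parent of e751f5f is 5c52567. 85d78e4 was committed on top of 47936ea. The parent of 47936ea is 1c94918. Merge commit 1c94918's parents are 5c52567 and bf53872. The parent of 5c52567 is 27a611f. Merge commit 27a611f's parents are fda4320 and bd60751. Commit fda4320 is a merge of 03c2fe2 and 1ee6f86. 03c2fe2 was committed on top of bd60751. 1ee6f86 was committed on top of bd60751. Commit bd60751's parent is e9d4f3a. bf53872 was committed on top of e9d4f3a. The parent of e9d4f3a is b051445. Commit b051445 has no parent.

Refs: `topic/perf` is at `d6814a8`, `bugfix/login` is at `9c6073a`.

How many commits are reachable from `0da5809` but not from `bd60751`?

Reachable from 0da5809: {03c2fe2, 0da5809, 1ee6f86, 27a611f, 5c52567, b051445, bd60751, e751f5f, e9d4f3a, fda4320}.
Reachable from bd60751: {b051445, bd60751, e9d4f3a}.
In 0da5809's history but not bd60751's: {03c2fe2, 0da5809, 1ee6f86, 27a611f, 5c52567, e751f5f, fda4320} — 7 commits.

7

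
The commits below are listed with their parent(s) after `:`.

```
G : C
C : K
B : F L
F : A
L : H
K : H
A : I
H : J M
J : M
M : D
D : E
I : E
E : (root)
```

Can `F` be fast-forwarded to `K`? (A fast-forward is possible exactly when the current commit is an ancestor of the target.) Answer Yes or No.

No

A fast-forward from F to K is possible iff F is an ancestor of K.
Ancestors of K: {D, E, H, J, K, M}.
F is not among them, so fast-forward is not possible.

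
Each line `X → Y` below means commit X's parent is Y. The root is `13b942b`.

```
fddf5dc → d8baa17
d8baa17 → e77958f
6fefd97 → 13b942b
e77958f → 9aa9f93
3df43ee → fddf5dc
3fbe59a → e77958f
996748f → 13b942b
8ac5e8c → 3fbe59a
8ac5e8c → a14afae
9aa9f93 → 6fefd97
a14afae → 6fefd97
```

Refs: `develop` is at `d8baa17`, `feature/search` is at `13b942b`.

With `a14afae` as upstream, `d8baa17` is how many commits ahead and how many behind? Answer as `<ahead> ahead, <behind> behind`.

Reachable from d8baa17: {13b942b, 6fefd97, 9aa9f93, d8baa17, e77958f}.
Reachable from a14afae: {13b942b, 6fefd97, a14afae}.
Only in d8baa17's history (ahead): {9aa9f93, d8baa17, e77958f} — 3.
Only in a14afae's history (behind): {a14afae} — 1.

3 ahead, 1 behind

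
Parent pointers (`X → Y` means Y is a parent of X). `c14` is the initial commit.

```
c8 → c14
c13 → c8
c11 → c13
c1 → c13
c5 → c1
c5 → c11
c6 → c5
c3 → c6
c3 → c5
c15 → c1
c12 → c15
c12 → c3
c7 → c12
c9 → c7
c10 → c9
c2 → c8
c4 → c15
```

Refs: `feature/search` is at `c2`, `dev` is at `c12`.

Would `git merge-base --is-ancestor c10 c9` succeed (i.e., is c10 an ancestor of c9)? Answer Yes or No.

Ancestors of c9: {c1, c11, c12, c13, c14, c15, c3, c5, c6, c7, c8, c9}.
c10 is not in that set, so it is not an ancestor of c9.

No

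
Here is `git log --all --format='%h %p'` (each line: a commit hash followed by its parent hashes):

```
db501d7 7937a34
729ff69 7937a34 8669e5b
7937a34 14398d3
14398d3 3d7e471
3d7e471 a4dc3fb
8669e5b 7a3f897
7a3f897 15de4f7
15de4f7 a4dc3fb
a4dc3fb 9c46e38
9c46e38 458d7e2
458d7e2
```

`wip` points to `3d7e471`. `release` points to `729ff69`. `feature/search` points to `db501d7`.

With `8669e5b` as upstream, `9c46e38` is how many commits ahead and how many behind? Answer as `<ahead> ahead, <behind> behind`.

0 ahead, 4 behind

Reachable from 9c46e38: {458d7e2, 9c46e38}.
Reachable from 8669e5b: {15de4f7, 458d7e2, 7a3f897, 8669e5b, 9c46e38, a4dc3fb}.
Only in 9c46e38's history (ahead): {} — 0.
Only in 8669e5b's history (behind): {15de4f7, 7a3f897, 8669e5b, a4dc3fb} — 4.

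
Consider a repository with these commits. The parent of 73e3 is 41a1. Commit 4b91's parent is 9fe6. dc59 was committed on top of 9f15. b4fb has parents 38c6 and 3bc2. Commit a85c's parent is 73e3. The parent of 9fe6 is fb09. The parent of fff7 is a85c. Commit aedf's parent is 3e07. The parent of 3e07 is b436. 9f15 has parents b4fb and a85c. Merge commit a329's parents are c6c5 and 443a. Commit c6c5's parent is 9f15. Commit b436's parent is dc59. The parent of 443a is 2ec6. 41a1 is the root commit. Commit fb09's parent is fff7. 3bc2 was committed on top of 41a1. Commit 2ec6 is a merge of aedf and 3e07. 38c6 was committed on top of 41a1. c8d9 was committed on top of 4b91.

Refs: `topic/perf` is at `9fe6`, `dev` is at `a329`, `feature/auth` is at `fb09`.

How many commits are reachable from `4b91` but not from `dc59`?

4

Reachable from 4b91: {41a1, 4b91, 73e3, 9fe6, a85c, fb09, fff7}.
Reachable from dc59: {38c6, 3bc2, 41a1, 73e3, 9f15, a85c, b4fb, dc59}.
In 4b91's history but not dc59's: {4b91, 9fe6, fb09, fff7} — 4 commits.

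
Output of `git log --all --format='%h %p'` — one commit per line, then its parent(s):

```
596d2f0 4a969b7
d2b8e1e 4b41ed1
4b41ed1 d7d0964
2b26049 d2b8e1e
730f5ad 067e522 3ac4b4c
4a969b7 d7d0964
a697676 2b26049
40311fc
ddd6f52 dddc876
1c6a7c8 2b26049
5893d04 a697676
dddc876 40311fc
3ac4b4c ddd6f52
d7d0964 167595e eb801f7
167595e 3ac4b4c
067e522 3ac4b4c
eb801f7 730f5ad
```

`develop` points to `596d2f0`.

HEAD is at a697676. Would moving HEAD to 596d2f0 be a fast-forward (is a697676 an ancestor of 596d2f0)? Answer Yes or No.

A fast-forward from a697676 to 596d2f0 is possible iff a697676 is an ancestor of 596d2f0.
Ancestors of 596d2f0: {067e522, 167595e, 3ac4b4c, 40311fc, 4a969b7, 596d2f0, 730f5ad, d7d0964, ddd6f52, dddc876, eb801f7}.
a697676 is not among them, so fast-forward is not possible.

No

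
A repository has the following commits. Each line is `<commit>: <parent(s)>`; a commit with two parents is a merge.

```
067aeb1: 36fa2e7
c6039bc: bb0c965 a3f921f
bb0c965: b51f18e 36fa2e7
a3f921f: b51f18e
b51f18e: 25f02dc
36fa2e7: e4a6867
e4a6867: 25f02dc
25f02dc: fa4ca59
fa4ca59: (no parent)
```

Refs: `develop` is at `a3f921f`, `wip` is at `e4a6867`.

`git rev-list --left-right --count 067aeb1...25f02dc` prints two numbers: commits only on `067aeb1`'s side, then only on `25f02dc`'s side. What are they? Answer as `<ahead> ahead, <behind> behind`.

Reachable from 067aeb1: {067aeb1, 25f02dc, 36fa2e7, e4a6867, fa4ca59}.
Reachable from 25f02dc: {25f02dc, fa4ca59}.
Only in 067aeb1's history (ahead): {067aeb1, 36fa2e7, e4a6867} — 3.
Only in 25f02dc's history (behind): {} — 0.

3 ahead, 0 behind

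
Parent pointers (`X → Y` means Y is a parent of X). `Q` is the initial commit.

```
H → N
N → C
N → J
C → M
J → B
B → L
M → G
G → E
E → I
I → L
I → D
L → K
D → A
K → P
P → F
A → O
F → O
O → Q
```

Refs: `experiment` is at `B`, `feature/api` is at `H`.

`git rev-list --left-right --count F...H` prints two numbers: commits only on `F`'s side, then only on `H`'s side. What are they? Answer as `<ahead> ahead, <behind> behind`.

0 ahead, 14 behind

Reachable from F: {F, O, Q}.
Reachable from H: {A, B, C, D, E, F, G, H, I, J, K, L, M, N, O, P, Q}.
Only in F's history (ahead): {} — 0.
Only in H's history (behind): {A, B, C, D, E, G, H, I, J, K, L, M, N, P} — 14.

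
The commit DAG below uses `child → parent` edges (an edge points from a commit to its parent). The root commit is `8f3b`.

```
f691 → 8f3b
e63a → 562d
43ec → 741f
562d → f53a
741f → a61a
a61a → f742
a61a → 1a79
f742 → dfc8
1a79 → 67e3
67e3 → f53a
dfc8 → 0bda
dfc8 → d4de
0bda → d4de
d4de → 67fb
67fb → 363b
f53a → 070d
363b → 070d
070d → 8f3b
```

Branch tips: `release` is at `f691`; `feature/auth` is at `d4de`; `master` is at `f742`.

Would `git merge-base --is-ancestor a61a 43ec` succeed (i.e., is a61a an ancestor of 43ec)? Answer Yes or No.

Yes

Ancestors of 43ec (commits reachable by following parents): {070d, 0bda, 1a79, 363b, 43ec, 67e3, 67fb, 741f, 8f3b, a61a, d4de, dfc8, f53a, f742}.
a61a is in that set, so it is an ancestor of 43ec.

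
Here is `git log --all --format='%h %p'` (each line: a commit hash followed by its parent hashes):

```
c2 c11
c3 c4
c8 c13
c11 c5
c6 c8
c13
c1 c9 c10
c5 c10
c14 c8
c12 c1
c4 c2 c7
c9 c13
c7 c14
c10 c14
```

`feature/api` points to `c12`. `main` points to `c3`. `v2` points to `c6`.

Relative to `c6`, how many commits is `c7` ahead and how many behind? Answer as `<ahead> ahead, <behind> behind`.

Reachable from c7: {c13, c14, c7, c8}.
Reachable from c6: {c13, c6, c8}.
Only in c7's history (ahead): {c14, c7} — 2.
Only in c6's history (behind): {c6} — 1.

2 ahead, 1 behind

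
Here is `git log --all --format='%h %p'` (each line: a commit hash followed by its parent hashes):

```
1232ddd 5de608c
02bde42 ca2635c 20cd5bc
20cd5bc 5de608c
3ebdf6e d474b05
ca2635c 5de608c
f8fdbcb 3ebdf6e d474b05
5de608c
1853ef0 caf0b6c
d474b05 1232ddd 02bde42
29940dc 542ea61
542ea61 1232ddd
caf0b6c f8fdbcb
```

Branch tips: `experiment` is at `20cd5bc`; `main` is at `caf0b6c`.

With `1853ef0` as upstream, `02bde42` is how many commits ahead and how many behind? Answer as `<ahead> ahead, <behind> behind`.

Reachable from 02bde42: {02bde42, 20cd5bc, 5de608c, ca2635c}.
Reachable from 1853ef0: {02bde42, 1232ddd, 1853ef0, 20cd5bc, 3ebdf6e, 5de608c, ca2635c, caf0b6c, d474b05, f8fdbcb}.
Only in 02bde42's history (ahead): {} — 0.
Only in 1853ef0's history (behind): {1232ddd, 1853ef0, 3ebdf6e, caf0b6c, d474b05, f8fdbcb} — 6.

0 ahead, 6 behind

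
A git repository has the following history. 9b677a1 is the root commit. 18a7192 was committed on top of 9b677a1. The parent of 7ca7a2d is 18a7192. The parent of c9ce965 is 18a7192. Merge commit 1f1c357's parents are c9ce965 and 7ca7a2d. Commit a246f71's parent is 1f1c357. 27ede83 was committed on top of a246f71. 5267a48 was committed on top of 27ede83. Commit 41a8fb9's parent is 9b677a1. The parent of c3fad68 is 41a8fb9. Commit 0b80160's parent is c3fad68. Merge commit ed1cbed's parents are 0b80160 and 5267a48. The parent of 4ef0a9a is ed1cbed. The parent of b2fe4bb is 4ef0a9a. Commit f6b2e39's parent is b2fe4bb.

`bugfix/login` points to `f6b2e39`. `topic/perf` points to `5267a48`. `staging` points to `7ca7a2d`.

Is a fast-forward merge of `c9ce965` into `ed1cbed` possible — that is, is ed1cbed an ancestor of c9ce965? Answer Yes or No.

No

A fast-forward from ed1cbed to c9ce965 is possible iff ed1cbed is an ancestor of c9ce965.
Ancestors of c9ce965: {18a7192, 9b677a1, c9ce965}.
ed1cbed is not among them, so fast-forward is not possible.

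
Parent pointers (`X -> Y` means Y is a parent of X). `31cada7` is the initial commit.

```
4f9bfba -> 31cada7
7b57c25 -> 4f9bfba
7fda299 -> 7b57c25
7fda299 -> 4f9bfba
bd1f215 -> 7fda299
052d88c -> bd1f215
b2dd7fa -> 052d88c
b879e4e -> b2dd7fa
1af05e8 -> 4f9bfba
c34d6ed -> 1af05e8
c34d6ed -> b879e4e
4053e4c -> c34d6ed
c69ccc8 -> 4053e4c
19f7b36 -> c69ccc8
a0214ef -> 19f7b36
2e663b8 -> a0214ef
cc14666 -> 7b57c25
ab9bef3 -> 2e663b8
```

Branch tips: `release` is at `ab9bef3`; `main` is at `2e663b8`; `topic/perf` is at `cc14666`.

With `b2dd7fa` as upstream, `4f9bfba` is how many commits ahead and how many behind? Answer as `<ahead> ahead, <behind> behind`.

0 ahead, 5 behind

Reachable from 4f9bfba: {31cada7, 4f9bfba}.
Reachable from b2dd7fa: {052d88c, 31cada7, 4f9bfba, 7b57c25, 7fda299, b2dd7fa, bd1f215}.
Only in 4f9bfba's history (ahead): {} — 0.
Only in b2dd7fa's history (behind): {052d88c, 7b57c25, 7fda299, b2dd7fa, bd1f215} — 5.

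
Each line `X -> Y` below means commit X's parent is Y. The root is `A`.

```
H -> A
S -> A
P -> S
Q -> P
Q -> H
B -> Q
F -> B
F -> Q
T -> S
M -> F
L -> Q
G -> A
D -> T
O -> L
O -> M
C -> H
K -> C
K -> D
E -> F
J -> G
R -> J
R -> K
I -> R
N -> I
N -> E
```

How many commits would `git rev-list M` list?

Walking parent pointers from M: reachable set = {A, B, F, H, M, P, Q, S}.
That is 8 commits.

8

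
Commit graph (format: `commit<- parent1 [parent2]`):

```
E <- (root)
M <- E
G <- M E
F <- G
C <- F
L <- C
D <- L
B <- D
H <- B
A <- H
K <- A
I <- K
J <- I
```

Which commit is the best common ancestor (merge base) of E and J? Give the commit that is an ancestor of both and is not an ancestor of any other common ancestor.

E

Ancestors of E: {E}.
Ancestors of J: {A, B, C, D, E, F, G, H, I, J, K, L, M}.
Common ancestors: {E}.
The only common ancestor is E, so it is the merge base.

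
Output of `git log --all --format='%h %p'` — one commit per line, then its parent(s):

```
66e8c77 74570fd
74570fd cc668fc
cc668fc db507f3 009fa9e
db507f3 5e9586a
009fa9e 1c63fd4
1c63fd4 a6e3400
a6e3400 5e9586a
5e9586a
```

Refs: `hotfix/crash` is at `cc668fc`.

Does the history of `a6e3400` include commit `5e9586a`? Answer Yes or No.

Ancestors of a6e3400 (commits reachable by following parents): {5e9586a, a6e3400}.
5e9586a is in that set, so it is an ancestor of a6e3400.

Yes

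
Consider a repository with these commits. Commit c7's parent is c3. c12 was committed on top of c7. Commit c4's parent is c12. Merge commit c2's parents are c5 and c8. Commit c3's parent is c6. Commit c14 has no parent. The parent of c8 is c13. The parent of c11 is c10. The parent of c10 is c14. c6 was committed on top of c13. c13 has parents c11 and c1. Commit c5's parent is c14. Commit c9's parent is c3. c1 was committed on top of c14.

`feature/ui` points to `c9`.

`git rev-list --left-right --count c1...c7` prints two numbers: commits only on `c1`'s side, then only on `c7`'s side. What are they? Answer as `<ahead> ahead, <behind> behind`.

Reachable from c1: {c1, c14}.
Reachable from c7: {c1, c10, c11, c13, c14, c3, c6, c7}.
Only in c1's history (ahead): {} — 0.
Only in c7's history (behind): {c10, c11, c13, c3, c6, c7} — 6.

0 ahead, 6 behind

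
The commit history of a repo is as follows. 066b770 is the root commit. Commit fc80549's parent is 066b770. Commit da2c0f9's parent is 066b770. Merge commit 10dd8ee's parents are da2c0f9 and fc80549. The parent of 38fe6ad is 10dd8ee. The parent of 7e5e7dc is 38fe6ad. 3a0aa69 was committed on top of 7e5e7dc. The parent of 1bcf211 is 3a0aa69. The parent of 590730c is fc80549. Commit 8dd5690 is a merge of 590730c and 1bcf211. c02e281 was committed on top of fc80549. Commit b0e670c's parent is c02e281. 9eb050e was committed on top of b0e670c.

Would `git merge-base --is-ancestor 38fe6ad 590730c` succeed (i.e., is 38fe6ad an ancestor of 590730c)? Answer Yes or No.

No

Ancestors of 590730c: {066b770, 590730c, fc80549}.
38fe6ad is not in that set, so it is not an ancestor of 590730c.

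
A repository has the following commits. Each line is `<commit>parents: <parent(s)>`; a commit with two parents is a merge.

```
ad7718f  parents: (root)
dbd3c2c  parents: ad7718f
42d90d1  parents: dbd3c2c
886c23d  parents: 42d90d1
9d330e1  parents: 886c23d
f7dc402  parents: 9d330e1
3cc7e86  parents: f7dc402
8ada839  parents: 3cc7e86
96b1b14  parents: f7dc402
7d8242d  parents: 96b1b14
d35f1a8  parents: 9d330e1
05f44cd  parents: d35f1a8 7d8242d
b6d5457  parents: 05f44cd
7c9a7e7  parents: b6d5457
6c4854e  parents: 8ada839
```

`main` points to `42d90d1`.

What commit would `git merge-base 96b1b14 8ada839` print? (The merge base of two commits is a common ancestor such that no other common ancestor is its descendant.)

f7dc402

Ancestors of 96b1b14: {42d90d1, 886c23d, 96b1b14, 9d330e1, ad7718f, dbd3c2c, f7dc402}.
Ancestors of 8ada839: {3cc7e86, 42d90d1, 886c23d, 8ada839, 9d330e1, ad7718f, dbd3c2c, f7dc402}.
Common ancestors: {42d90d1, 886c23d, 9d330e1, ad7718f, dbd3c2c, f7dc402}.
Among these, f7dc402 is not an ancestor of any other common ancestor — it is the merge base.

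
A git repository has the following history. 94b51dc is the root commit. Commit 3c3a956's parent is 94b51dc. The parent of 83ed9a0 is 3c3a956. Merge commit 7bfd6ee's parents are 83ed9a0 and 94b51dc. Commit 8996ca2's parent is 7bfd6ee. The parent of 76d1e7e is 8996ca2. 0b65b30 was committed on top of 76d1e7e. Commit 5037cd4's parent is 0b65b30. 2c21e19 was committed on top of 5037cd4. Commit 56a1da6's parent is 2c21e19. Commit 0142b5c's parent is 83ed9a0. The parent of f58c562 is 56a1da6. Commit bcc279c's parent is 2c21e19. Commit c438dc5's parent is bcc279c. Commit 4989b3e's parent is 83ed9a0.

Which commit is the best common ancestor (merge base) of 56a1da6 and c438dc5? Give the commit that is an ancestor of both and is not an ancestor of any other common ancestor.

Ancestors of 56a1da6: {0b65b30, 2c21e19, 3c3a956, 5037cd4, 56a1da6, 76d1e7e, 7bfd6ee, 83ed9a0, 8996ca2, 94b51dc}.
Ancestors of c438dc5: {0b65b30, 2c21e19, 3c3a956, 5037cd4, 76d1e7e, 7bfd6ee, 83ed9a0, 8996ca2, 94b51dc, bcc279c, c438dc5}.
Common ancestors: {0b65b30, 2c21e19, 3c3a956, 5037cd4, 76d1e7e, 7bfd6ee, 83ed9a0, 8996ca2, 94b51dc}.
Among these, 2c21e19 is not an ancestor of any other common ancestor — it is the merge base.

2c21e19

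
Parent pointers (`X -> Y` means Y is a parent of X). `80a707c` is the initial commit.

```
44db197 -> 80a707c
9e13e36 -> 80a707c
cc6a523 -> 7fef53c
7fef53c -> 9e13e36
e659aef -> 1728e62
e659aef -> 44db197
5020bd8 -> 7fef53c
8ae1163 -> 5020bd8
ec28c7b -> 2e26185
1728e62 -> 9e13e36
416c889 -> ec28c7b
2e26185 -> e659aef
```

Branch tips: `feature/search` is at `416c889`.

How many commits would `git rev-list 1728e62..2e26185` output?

Reachable from 2e26185: {1728e62, 2e26185, 44db197, 80a707c, 9e13e36, e659aef}.
Reachable from 1728e62: {1728e62, 80a707c, 9e13e36}.
In 2e26185's history but not 1728e62's: {2e26185, 44db197, e659aef} — 3 commits.

3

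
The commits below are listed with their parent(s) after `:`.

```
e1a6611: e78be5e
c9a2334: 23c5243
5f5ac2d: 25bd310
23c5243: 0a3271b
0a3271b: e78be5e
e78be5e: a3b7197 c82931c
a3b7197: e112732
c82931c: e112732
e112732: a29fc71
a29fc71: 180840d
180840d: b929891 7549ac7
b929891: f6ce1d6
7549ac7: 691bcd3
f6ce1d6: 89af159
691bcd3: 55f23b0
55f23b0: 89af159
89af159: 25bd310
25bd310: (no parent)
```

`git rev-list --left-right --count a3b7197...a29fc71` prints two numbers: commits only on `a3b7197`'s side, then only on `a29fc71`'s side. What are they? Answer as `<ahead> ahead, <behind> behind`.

Reachable from a3b7197: {180840d, 25bd310, 55f23b0, 691bcd3, 7549ac7, 89af159, a29fc71, a3b7197, b929891, e112732, f6ce1d6}.
Reachable from a29fc71: {180840d, 25bd310, 55f23b0, 691bcd3, 7549ac7, 89af159, a29fc71, b929891, f6ce1d6}.
Only in a3b7197's history (ahead): {a3b7197, e112732} — 2.
Only in a29fc71's history (behind): {} — 0.

2 ahead, 0 behind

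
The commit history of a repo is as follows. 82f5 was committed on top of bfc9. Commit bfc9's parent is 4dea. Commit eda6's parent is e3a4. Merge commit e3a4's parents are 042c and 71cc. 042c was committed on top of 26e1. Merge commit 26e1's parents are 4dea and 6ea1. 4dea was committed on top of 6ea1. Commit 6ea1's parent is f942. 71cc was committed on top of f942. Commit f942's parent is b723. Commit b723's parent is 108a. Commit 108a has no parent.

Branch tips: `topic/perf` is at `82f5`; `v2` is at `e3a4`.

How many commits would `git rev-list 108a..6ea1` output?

Reachable from 6ea1: {108a, 6ea1, b723, f942}.
Reachable from 108a: {108a}.
In 6ea1's history but not 108a's: {6ea1, b723, f942} — 3 commits.

3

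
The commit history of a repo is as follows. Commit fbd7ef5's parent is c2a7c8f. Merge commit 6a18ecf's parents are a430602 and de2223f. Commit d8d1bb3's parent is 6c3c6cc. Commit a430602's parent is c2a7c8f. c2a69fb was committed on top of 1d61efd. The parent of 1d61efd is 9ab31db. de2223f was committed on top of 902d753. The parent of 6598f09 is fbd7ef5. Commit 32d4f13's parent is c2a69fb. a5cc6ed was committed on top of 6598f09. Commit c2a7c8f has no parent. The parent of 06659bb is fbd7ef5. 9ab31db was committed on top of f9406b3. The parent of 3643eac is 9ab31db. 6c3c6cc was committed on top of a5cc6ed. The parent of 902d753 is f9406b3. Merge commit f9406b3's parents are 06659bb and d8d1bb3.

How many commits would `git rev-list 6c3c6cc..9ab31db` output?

4

Reachable from 9ab31db: {06659bb, 6598f09, 6c3c6cc, 9ab31db, a5cc6ed, c2a7c8f, d8d1bb3, f9406b3, fbd7ef5}.
Reachable from 6c3c6cc: {6598f09, 6c3c6cc, a5cc6ed, c2a7c8f, fbd7ef5}.
In 9ab31db's history but not 6c3c6cc's: {06659bb, 9ab31db, d8d1bb3, f9406b3} — 4 commits.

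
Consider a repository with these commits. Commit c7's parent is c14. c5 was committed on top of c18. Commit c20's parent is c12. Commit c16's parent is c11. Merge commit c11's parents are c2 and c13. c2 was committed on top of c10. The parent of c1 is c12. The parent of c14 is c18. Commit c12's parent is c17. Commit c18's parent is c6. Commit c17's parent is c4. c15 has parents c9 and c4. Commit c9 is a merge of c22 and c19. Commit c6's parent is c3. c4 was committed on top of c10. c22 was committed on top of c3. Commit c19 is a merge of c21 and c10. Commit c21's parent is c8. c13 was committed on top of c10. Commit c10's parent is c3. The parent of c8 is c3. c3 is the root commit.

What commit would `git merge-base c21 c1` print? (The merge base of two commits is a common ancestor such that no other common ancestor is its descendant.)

Ancestors of c21: {c21, c3, c8}.
Ancestors of c1: {c1, c10, c12, c17, c3, c4}.
Common ancestors: {c3}.
The only common ancestor is c3, so it is the merge base.

c3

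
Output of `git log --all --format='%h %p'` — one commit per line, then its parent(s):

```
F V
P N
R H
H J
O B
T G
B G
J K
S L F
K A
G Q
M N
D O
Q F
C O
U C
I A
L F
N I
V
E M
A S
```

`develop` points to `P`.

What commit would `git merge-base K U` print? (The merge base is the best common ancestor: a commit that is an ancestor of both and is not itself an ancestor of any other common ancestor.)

Ancestors of K: {A, F, K, L, S, V}.
Ancestors of U: {B, C, F, G, O, Q, U, V}.
Common ancestors: {F, V}.
Among these, F is not an ancestor of any other common ancestor — it is the merge base.

F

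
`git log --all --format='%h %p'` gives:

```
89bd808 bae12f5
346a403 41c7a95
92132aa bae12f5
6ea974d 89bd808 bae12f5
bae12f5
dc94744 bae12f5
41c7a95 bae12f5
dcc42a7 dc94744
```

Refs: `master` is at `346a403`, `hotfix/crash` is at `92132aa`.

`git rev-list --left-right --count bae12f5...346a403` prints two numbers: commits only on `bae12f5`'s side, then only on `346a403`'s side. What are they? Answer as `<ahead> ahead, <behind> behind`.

Reachable from bae12f5: {bae12f5}.
Reachable from 346a403: {346a403, 41c7a95, bae12f5}.
Only in bae12f5's history (ahead): {} — 0.
Only in 346a403's history (behind): {346a403, 41c7a95} — 2.

0 ahead, 2 behind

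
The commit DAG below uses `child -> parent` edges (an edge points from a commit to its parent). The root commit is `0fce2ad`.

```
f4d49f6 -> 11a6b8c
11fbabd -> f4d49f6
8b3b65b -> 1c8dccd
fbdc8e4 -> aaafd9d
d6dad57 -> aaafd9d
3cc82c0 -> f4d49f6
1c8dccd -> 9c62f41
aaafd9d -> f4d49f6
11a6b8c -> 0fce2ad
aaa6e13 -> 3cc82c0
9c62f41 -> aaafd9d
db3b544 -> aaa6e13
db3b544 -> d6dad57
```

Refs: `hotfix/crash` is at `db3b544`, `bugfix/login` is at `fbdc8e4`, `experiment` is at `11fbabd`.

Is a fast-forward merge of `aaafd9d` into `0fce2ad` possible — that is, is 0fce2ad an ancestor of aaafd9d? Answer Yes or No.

Yes

A fast-forward from 0fce2ad to aaafd9d is possible iff 0fce2ad is an ancestor of aaafd9d.
Ancestors of aaafd9d: {0fce2ad, 11a6b8c, aaafd9d, f4d49f6}.
0fce2ad is among them, so fast-forward is possible.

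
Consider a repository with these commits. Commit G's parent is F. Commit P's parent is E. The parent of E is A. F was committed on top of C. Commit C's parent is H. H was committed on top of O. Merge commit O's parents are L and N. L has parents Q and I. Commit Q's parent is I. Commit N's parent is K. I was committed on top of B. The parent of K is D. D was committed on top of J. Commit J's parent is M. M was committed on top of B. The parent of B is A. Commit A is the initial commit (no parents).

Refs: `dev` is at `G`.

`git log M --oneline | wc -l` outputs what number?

Walking parent pointers from M: reachable set = {A, B, M}.
That is 3 commits.

3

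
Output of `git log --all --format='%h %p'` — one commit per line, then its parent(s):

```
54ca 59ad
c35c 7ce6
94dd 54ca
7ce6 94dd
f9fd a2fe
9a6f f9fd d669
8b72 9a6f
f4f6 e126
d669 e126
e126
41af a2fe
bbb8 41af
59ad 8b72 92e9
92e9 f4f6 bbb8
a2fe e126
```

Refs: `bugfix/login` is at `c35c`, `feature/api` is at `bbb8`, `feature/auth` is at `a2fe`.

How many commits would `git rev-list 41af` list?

3

Walking parent pointers from 41af: reachable set = {41af, a2fe, e126}.
That is 3 commits.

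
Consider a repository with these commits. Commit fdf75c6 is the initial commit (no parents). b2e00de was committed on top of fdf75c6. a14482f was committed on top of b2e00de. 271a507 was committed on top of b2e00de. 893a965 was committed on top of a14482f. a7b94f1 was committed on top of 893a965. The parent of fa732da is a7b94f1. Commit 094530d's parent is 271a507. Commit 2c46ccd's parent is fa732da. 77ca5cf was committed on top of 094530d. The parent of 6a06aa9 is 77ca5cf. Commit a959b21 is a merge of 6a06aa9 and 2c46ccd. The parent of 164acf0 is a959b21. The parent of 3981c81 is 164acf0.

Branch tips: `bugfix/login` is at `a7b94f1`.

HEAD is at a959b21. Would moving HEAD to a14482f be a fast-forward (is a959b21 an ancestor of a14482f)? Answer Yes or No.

A fast-forward from a959b21 to a14482f is possible iff a959b21 is an ancestor of a14482f.
Ancestors of a14482f: {a14482f, b2e00de, fdf75c6}.
a959b21 is not among them, so fast-forward is not possible.

No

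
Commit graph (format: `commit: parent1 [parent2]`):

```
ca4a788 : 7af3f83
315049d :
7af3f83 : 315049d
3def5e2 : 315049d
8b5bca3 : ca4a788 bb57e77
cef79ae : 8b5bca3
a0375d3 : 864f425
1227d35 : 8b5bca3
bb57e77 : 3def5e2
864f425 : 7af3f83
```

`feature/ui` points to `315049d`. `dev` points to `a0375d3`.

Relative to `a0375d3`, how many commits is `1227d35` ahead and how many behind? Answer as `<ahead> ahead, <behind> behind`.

5 ahead, 2 behind

Reachable from 1227d35: {1227d35, 315049d, 3def5e2, 7af3f83, 8b5bca3, bb57e77, ca4a788}.
Reachable from a0375d3: {315049d, 7af3f83, 864f425, a0375d3}.
Only in 1227d35's history (ahead): {1227d35, 3def5e2, 8b5bca3, bb57e77, ca4a788} — 5.
Only in a0375d3's history (behind): {864f425, a0375d3} — 2.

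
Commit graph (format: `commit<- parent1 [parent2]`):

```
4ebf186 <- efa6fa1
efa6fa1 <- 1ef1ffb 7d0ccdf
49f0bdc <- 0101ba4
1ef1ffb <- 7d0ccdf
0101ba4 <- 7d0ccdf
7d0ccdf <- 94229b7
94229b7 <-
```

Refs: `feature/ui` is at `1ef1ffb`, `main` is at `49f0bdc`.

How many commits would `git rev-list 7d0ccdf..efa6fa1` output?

Reachable from efa6fa1: {1ef1ffb, 7d0ccdf, 94229b7, efa6fa1}.
Reachable from 7d0ccdf: {7d0ccdf, 94229b7}.
In efa6fa1's history but not 7d0ccdf's: {1ef1ffb, efa6fa1} — 2 commits.

2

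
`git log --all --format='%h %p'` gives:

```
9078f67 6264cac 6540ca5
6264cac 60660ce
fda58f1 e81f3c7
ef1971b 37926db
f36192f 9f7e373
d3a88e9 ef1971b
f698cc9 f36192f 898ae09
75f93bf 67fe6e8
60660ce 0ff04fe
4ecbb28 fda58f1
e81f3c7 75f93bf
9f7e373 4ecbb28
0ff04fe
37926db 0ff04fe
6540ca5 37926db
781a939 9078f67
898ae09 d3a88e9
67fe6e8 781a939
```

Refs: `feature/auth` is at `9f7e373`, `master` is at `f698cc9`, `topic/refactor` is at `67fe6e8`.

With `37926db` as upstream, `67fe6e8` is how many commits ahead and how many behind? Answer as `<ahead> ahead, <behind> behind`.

Reachable from 67fe6e8: {0ff04fe, 37926db, 60660ce, 6264cac, 6540ca5, 67fe6e8, 781a939, 9078f67}.
Reachable from 37926db: {0ff04fe, 37926db}.
Only in 67fe6e8's history (ahead): {60660ce, 6264cac, 6540ca5, 67fe6e8, 781a939, 9078f67} — 6.
Only in 37926db's history (behind): {} — 0.

6 ahead, 0 behind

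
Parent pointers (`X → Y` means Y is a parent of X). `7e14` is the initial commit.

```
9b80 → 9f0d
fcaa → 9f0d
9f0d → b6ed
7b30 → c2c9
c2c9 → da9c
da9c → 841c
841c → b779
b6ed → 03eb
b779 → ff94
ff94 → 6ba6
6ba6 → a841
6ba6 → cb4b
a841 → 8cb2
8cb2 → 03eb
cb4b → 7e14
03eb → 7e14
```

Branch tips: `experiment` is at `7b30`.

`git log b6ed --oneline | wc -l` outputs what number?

3

Walking parent pointers from b6ed: reachable set = {03eb, 7e14, b6ed}.
That is 3 commits.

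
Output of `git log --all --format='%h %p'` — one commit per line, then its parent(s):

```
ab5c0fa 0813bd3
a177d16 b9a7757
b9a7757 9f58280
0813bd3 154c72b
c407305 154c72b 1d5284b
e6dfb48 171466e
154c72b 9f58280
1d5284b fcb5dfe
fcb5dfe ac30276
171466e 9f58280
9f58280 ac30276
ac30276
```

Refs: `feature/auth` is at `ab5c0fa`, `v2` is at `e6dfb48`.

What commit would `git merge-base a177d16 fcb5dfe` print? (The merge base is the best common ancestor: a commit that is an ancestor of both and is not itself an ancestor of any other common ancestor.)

Ancestors of a177d16: {9f58280, a177d16, ac30276, b9a7757}.
Ancestors of fcb5dfe: {ac30276, fcb5dfe}.
Common ancestors: {ac30276}.
The only common ancestor is ac30276, so it is the merge base.

ac30276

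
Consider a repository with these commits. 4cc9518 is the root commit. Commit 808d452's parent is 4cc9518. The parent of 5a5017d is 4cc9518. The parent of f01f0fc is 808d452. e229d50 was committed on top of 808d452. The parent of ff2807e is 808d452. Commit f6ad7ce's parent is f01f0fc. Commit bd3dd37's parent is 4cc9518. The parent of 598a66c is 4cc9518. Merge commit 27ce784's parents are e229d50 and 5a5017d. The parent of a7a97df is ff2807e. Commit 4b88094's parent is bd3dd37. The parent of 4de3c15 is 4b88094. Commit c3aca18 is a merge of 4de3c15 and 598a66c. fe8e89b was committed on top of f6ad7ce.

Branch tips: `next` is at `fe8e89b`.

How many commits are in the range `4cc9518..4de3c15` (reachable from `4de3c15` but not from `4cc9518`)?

3

Reachable from 4de3c15: {4b88094, 4cc9518, 4de3c15, bd3dd37}.
Reachable from 4cc9518: {4cc9518}.
In 4de3c15's history but not 4cc9518's: {4b88094, 4de3c15, bd3dd37} — 3 commits.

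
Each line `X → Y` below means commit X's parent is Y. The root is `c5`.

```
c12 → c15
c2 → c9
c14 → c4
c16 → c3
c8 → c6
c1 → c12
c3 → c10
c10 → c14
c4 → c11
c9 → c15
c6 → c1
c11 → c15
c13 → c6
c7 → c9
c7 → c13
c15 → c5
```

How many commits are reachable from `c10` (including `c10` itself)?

6

Walking parent pointers from c10: reachable set = {c10, c11, c14, c15, c4, c5}.
That is 6 commits.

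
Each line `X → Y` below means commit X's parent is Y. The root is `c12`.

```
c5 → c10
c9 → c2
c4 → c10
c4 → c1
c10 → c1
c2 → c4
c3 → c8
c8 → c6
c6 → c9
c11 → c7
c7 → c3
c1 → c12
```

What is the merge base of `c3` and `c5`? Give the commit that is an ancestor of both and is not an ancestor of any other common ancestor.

Ancestors of c3: {c1, c10, c12, c2, c3, c4, c6, c8, c9}.
Ancestors of c5: {c1, c10, c12, c5}.
Common ancestors: {c1, c10, c12}.
Among these, c10 is not an ancestor of any other common ancestor — it is the merge base.

c10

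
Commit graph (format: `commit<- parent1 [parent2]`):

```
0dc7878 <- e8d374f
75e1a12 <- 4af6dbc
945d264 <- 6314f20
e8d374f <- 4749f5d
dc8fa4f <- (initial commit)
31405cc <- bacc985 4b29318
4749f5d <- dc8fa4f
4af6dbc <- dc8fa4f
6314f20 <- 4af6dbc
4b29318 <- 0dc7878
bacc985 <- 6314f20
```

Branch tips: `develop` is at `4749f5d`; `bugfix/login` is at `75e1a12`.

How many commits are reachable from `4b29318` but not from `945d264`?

4

Reachable from 4b29318: {0dc7878, 4749f5d, 4b29318, dc8fa4f, e8d374f}.
Reachable from 945d264: {4af6dbc, 6314f20, 945d264, dc8fa4f}.
In 4b29318's history but not 945d264's: {0dc7878, 4749f5d, 4b29318, e8d374f} — 4 commits.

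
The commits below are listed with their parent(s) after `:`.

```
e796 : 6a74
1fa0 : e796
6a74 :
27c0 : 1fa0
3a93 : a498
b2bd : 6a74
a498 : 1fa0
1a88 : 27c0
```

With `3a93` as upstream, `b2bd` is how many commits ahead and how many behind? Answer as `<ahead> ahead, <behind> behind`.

1 ahead, 4 behind

Reachable from b2bd: {6a74, b2bd}.
Reachable from 3a93: {1fa0, 3a93, 6a74, a498, e796}.
Only in b2bd's history (ahead): {b2bd} — 1.
Only in 3a93's history (behind): {1fa0, 3a93, a498, e796} — 4.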